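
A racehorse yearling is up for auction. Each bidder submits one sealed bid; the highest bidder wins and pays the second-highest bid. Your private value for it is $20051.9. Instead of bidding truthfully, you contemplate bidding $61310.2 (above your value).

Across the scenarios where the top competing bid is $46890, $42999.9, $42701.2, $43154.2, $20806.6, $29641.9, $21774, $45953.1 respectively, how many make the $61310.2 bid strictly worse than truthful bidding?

The deviation hurts exactly when the highest competing bid lies strictly between $20051.9 and $61310.2 — overbidding then wins at a price above your value.
$46890: inside the interval → strictly worse (loss $26838.1).
$42999.9: inside the interval → strictly worse (loss $22948).
$42701.2: inside the interval → strictly worse (loss $22649.3).
$43154.2: inside the interval → strictly worse (loss $23102.3).
$20806.6: inside the interval → strictly worse (loss $754.7).
$29641.9: inside the interval → strictly worse (loss $9590).
$21774: inside the interval → strictly worse (loss $1722.1).
$45953.1: inside the interval → strictly worse (loss $25901.2).
Count: 8.

8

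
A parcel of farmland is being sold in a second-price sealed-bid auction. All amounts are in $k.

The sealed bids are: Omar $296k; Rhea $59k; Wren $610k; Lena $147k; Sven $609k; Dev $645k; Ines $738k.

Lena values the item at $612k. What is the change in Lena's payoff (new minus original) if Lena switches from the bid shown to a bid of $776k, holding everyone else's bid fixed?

The highest bid among the other bidders is $738k; Lena's bid doesn't change that.
Original bid $147k: Lena is not highest (top rival bid is $738k); payoff $0k.
Alternative bid $776k: Lena is highest, pays the top rival bid $738k; payoff $612k − $738k = −$126k.
Change in payoff = −$126k − ($0k) = −$126k.

−$126k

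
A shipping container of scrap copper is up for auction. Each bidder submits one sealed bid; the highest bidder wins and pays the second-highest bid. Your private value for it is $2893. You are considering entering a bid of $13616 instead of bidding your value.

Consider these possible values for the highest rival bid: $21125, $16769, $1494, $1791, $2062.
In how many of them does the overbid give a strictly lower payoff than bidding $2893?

The deviation hurts exactly when the highest competing bid lies strictly between $2893 and $13616 — overbidding then wins at a price above your value.
$21125: above both → same outcome either way.
$16769: above both → same outcome either way.
$1494: below both → same outcome either way.
$1791: below both → same outcome either way.
$2062: below both → same outcome either way.
Count: 0.

0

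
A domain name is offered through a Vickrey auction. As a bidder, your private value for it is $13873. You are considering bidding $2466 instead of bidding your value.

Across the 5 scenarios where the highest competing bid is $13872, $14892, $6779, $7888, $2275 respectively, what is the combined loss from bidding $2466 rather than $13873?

$13080

The deviation costs you only when the competing bid falls strictly between $2466 and $13873; elsewhere both bids give the same outcome.
$13872: truthful payoff $1, deviation payoff $0 → loss $1.
$14892: outcomes coincide → loss $0.
$6779: truthful payoff $7094, deviation payoff $0 → loss $7094.
$7888: truthful payoff $5985, deviation payoff $0 → loss $5985.
$2275: outcomes coincide → loss $0.
Total loss = $1 + $7094 + $5985 = $13080.
Truthful bidding weakly dominates here: raising your bid can only win items priced above your value, and lowering it can only forfeit items priced below.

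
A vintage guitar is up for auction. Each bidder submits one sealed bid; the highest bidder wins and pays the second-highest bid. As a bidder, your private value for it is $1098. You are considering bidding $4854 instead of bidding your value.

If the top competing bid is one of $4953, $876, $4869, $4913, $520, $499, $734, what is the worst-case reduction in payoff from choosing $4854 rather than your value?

$0

$4953: same outcome either way → loss $0.
$876: same outcome either way → loss $0.
$4869: same outcome either way → loss $0.
$4913: same outcome either way → loss $0.
$520: same outcome either way → loss $0.
$499: same outcome either way → loss $0.
$734: same outcome either way → loss $0.
Maximum loss: $0.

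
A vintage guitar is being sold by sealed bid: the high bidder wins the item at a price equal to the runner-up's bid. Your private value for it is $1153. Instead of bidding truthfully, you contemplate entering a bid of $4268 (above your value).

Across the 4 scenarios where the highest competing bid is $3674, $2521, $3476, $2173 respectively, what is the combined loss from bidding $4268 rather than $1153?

$7232

The deviation costs you only when the competing bid falls strictly between $1153 and $4268; elsewhere both bids give the same outcome.
$3674: truthful payoff $0, deviation payoff −$2521 → loss $2521.
$2521: truthful payoff $0, deviation payoff −$1368 → loss $1368.
$3476: truthful payoff $0, deviation payoff −$2323 → loss $2323.
$2173: truthful payoff $0, deviation payoff −$1020 → loss $1020.
Total loss = $2521 + $1368 + $2323 + $1020 = $7232.
In a second-price auction your bid sets only whether you win, not what you pay, so bidding your true value is weakly dominant.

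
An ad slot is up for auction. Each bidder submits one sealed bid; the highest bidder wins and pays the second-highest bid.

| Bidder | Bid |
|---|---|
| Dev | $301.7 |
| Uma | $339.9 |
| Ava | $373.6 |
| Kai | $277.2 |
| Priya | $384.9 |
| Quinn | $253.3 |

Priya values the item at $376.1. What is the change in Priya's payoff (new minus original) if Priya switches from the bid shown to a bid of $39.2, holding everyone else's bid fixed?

The highest bid among the other bidders is $373.6; Priya's bid doesn't change that.
Original bid $384.9: Priya is highest, pays the top rival bid $373.6; payoff $376.1 − $373.6 = $2.5.
Alternative bid $39.2: Priya is not highest (top rival bid is $373.6); payoff $0.
Change in payoff = $0 − ($2.5) = −$2.5.

−$2.5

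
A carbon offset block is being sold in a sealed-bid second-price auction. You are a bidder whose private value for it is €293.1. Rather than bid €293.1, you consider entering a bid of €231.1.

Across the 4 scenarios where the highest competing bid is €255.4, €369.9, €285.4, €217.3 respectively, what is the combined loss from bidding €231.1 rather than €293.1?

The deviation costs you only when the competing bid falls strictly between €231.1 and €293.1; elsewhere both bids give the same outcome.
€255.4: truthful payoff €37.7, deviation payoff €0 → loss €37.7.
€369.9: outcomes coincide → loss €0.
€285.4: truthful payoff €7.7, deviation payoff €0 → loss €7.7.
€217.3: outcomes coincide → loss €0.
Total loss = €37.7 + €7.7 = €45.4.
Truthful bidding weakly dominates here: raising your bid can only win items priced above your value, and lowering it can only forfeit items priced below.

€45.4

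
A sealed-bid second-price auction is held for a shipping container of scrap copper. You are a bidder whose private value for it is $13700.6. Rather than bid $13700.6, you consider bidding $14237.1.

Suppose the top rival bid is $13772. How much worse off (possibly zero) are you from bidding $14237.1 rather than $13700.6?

$71.4

Bidding your value $13700.6: you lose (since $13700.6 < $13772). Payoff $0.
Bidding $14237.1: you win and pay $13772. Payoff $13700.6 − $13772 = −$71.4.
The competing bid $13772 lies between your value and your inflated bid, so overbidding wins an item priced above your value.
Loss from deviating = $0 − (−$71.4) = $71.4.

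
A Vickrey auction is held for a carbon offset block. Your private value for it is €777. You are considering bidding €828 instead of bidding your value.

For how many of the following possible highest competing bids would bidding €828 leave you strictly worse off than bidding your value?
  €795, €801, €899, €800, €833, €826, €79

The deviation hurts exactly when the highest competing bid lies strictly between €777 and €828 — overbidding then wins at a price above your value.
€795: inside the interval → strictly worse (loss €18).
€801: inside the interval → strictly worse (loss €24).
€899: above both → same outcome either way.
€800: inside the interval → strictly worse (loss €23).
€833: above both → same outcome either way.
€826: inside the interval → strictly worse (loss €49).
€79: below both → same outcome either way.
Count: 4.

4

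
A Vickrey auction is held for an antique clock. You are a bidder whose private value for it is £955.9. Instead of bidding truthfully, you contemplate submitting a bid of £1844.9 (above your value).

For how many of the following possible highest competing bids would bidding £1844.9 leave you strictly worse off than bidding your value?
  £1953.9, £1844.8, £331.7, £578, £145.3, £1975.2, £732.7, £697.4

1

The deviation hurts exactly when the highest competing bid lies strictly between £955.9 and £1844.9 — overbidding then wins at a price above your value.
£1953.9: above both → same outcome either way.
£1844.8: inside the interval → strictly worse (loss £888.9).
£331.7: below both → same outcome either way.
£578: below both → same outcome either way.
£145.3: below both → same outcome either way.
£1975.2: above both → same outcome either way.
£732.7: below both → same outcome either way.
£697.4: below both → same outcome either way.
Count: 1.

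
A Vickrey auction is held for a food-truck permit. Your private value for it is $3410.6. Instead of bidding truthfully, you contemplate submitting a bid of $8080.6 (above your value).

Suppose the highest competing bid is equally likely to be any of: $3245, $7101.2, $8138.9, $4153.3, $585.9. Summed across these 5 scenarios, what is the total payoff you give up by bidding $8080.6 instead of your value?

$4433.3

The deviation costs you only when the competing bid falls strictly between $3410.6 and $8080.6; elsewhere both bids give the same outcome.
$3245: outcomes coincide → loss $0.
$7101.2: truthful payoff $0, deviation payoff −$3690.6 → loss $3690.6.
$8138.9: outcomes coincide → loss $0.
$4153.3: truthful payoff $0, deviation payoff −$742.7 → loss $742.7.
$585.9: outcomes coincide → loss $0.
Total loss = $3690.6 + $742.7 = $4433.3.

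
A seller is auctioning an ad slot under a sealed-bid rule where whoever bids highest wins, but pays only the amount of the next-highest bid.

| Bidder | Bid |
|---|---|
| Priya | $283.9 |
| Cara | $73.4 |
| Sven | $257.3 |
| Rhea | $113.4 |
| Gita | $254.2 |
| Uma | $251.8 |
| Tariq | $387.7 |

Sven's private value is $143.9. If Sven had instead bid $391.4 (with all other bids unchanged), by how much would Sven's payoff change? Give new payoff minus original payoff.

−$243.8

The highest bid among the other bidders is $387.7; Sven's bid doesn't change that.
Original bid $257.3: Sven is not highest (top rival bid is $387.7); payoff $0.
Alternative bid $391.4: Sven is highest, pays the top rival bid $387.7; payoff $143.9 − $387.7 = −$243.8.
Change in payoff = −$243.8 − ($0) = −$243.8.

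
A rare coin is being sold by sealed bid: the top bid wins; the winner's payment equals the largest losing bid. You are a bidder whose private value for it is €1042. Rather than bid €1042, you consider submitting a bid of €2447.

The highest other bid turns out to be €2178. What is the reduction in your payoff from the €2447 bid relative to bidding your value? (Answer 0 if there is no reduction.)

€1136

Bidding your value €1042: you lose (since €1042 < €2178). Payoff €0.
Bidding €2447: you win and pay €2178. Payoff €1042 − €2178 = −€1136.
The competing bid €2178 lies between your value and your inflated bid, so overbidding wins an item priced above your value.
Loss from deviating = €0 − (−€1136) = €1136.
Because the price is fixed by the runner-up's bid, deviating from your value can only change a good outcome into a bad one — never the reverse.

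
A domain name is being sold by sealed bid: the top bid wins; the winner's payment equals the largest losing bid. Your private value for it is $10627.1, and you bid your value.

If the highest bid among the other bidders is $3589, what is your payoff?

Your bid $10627.1 exceeds the highest competing bid $3589, so you win.
In a second-price auction the winner pays the second-highest bid, $3589.
Payoff = value − price = $10627.1 − $3589 = $7038.1.

$7038.1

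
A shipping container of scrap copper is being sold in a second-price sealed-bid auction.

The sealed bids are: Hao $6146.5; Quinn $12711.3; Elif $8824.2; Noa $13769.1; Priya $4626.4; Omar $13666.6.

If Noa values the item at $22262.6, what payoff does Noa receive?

$8596

Highest bid: Noa at $13769.1, so Noa wins.
Second-highest bid: Omar at $13666.6 — that is the price the winner pays.
Noa's payoff = value − price = $22262.6 − $13666.6 = $8596.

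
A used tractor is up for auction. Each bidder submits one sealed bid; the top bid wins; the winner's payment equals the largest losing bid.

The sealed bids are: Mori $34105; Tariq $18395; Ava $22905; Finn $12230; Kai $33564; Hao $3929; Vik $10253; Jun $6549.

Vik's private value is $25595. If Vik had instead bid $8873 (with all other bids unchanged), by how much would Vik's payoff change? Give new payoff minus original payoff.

$0

The highest bid among the other bidders is $34105; Vik's bid doesn't change that.
Original bid $10253: Vik is not highest (top rival bid is $34105); payoff $0.
Alternative bid $8873: Vik is not highest (top rival bid is $34105); payoff $0.
Change in payoff = $0 − ($0) = $0.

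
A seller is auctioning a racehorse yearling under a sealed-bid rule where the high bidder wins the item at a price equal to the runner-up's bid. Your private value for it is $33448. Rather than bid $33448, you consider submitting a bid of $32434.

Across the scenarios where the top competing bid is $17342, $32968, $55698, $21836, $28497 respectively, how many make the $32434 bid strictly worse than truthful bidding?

1

The deviation hurts exactly when the highest competing bid lies strictly between $32434 and $33448 — underbidding then forfeits a profitable win.
$17342: below both → same outcome either way.
$32968: inside the interval → strictly worse (loss $480).
$55698: above both → same outcome either way.
$21836: below both → same outcome either way.
$28497: below both → same outcome either way.
Count: 1.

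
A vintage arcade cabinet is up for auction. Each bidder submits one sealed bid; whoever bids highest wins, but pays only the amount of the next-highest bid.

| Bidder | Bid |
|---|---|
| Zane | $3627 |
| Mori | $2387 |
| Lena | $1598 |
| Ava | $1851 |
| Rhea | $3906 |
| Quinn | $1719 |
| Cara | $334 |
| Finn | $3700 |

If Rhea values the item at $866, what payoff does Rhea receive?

Highest bid: Rhea at $3906, so Rhea wins.
Second-highest bid: Finn at $3700 — that is the price the winner pays.
Rhea's payoff = value − price = $866 − $3700 = −$2834.

−$2834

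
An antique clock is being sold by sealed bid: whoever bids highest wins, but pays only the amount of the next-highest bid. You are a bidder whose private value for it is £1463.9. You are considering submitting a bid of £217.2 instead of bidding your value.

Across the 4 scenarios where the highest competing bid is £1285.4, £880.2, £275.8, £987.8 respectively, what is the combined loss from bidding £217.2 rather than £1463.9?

The deviation costs you only when the competing bid falls strictly between £217.2 and £1463.9; elsewhere both bids give the same outcome.
£1285.4: truthful payoff £178.5, deviation payoff £0 → loss £178.5.
£880.2: truthful payoff £583.7, deviation payoff £0 → loss £583.7.
£275.8: truthful payoff £1188.1, deviation payoff £0 → loss £1188.1.
£987.8: truthful payoff £476.1, deviation payoff £0 → loss £476.1.
Total loss = £178.5 + £583.7 + £1188.1 + £476.1 = £2426.4.

£2426.4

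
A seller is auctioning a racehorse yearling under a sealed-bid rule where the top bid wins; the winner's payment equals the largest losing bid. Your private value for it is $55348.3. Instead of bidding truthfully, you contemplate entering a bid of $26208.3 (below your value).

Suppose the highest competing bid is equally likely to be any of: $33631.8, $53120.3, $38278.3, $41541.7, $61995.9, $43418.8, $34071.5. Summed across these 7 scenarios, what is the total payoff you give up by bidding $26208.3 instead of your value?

$88027.4

The deviation costs you only when the competing bid falls strictly between $26208.3 and $55348.3; elsewhere both bids give the same outcome.
$33631.8: truthful payoff $21716.5, deviation payoff $0 → loss $21716.5.
$53120.3: truthful payoff $2228, deviation payoff $0 → loss $2228.
$38278.3: truthful payoff $17070, deviation payoff $0 → loss $17070.
$41541.7: truthful payoff $13806.6, deviation payoff $0 → loss $13806.6.
$61995.9: outcomes coincide → loss $0.
$43418.8: truthful payoff $11929.5, deviation payoff $0 → loss $11929.5.
$34071.5: truthful payoff $21276.8, deviation payoff $0 → loss $21276.8.
Total loss = $21716.5 + $2228 + $17070 + $13806.6 + $11929.5 + $21276.8 = $88027.4.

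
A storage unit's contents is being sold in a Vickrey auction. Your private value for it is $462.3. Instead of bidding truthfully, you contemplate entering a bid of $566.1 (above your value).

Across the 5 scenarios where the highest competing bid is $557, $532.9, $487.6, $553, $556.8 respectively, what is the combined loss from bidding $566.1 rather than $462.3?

The deviation costs you only when the competing bid falls strictly between $462.3 and $566.1; elsewhere both bids give the same outcome.
$557: truthful payoff $0, deviation payoff −$94.7 → loss $94.7.
$532.9: truthful payoff $0, deviation payoff −$70.6 → loss $70.6.
$487.6: truthful payoff $0, deviation payoff −$25.3 → loss $25.3.
$553: truthful payoff $0, deviation payoff −$90.7 → loss $90.7.
$556.8: truthful payoff $0, deviation payoff −$94.5 → loss $94.5.
Total loss = $94.7 + $70.6 + $25.3 + $90.7 + $94.5 = $375.8.
Truthful bidding weakly dominates here: raising your bid can only win items priced above your value, and lowering it can only forfeit items priced below.

$375.8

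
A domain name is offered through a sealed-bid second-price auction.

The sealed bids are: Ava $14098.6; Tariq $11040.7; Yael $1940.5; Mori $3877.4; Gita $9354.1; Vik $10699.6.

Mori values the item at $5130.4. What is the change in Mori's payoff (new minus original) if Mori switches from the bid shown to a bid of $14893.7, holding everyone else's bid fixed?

The highest bid among the other bidders is $14098.6; Mori's bid doesn't change that.
Original bid $3877.4: Mori is not highest (top rival bid is $14098.6); payoff $0.
Alternative bid $14893.7: Mori is highest, pays the top rival bid $14098.6; payoff $5130.4 − $14098.6 = −$8968.2.
Change in payoff = −$8968.2 − ($0) = −$8968.2.

−$8968.2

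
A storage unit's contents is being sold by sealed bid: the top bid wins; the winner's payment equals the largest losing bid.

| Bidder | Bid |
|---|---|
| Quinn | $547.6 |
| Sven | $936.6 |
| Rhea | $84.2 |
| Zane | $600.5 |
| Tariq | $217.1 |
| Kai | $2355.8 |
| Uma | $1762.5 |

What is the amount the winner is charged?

$1762.5

Highest bid: Kai at $2355.8, so Kai wins.
Second-highest bid: Uma at $1762.5 — that is the price the winner pays.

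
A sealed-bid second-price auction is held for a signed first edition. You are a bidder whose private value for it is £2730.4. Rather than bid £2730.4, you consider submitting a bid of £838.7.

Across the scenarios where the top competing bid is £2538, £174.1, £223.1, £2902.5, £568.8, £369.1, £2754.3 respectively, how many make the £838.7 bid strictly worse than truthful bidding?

1

The deviation hurts exactly when the highest competing bid lies strictly between £838.7 and £2730.4 — underbidding then forfeits a profitable win.
£2538: inside the interval → strictly worse (loss £192.4).
£174.1: below both → same outcome either way.
£223.1: below both → same outcome either way.
£2902.5: above both → same outcome either way.
£568.8: below both → same outcome either way.
£369.1: below both → same outcome either way.
£2754.3: above both → same outcome either way.
Count: 1.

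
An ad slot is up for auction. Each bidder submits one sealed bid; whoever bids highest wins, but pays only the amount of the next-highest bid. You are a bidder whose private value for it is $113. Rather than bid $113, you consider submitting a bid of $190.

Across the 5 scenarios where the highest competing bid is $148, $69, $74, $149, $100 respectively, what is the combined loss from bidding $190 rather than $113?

$71

The deviation costs you only when the competing bid falls strictly between $113 and $190; elsewhere both bids give the same outcome.
$148: truthful payoff $0, deviation payoff −$35 → loss $35.
$69: outcomes coincide → loss $0.
$74: outcomes coincide → loss $0.
$149: truthful payoff $0, deviation payoff −$36 → loss $36.
$100: outcomes coincide → loss $0.
Total loss = $35 + $36 = $71.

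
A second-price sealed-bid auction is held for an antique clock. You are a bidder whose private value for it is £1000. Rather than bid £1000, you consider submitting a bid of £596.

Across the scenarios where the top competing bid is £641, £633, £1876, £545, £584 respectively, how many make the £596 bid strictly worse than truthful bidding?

2

The deviation hurts exactly when the highest competing bid lies strictly between £596 and £1000 — underbidding then forfeits a profitable win.
£641: inside the interval → strictly worse (loss £359).
£633: inside the interval → strictly worse (loss £367).
£1876: above both → same outcome either way.
£545: below both → same outcome either way.
£584: below both → same outcome either way.
Count: 2.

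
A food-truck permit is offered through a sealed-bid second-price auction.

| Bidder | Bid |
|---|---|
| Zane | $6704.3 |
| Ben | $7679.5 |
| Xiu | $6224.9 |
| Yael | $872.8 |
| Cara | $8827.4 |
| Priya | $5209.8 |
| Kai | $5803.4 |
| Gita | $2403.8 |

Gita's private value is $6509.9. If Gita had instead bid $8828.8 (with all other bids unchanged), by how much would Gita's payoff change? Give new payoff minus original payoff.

−$2317.5

The highest bid among the other bidders is $8827.4; Gita's bid doesn't change that.
Original bid $2403.8: Gita is not highest (top rival bid is $8827.4); payoff $0.
Alternative bid $8828.8: Gita is highest, pays the top rival bid $8827.4; payoff $6509.9 − $8827.4 = −$2317.5.
Change in payoff = −$2317.5 − ($0) = −$2317.5.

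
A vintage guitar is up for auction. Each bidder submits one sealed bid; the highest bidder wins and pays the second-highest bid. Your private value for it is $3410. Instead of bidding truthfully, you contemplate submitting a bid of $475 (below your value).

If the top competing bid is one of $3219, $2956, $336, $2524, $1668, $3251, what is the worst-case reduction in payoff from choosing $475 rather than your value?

$1742

$3219: truthful gives $191, deviation gives $0 → loss $191.
$2956: truthful gives $454, deviation gives $0 → loss $454.
$336: same outcome either way → loss $0.
$2524: truthful gives $886, deviation gives $0 → loss $886.
$1668: truthful gives $1742, deviation gives $0 → loss $1742.
$3251: truthful gives $159, deviation gives $0 → loss $159.
Maximum loss: $1742.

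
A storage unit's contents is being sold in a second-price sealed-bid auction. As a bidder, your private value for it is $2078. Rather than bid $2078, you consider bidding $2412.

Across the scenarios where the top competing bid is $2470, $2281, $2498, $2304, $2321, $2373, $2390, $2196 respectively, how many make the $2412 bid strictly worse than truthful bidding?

The deviation hurts exactly when the highest competing bid lies strictly between $2078 and $2412 — overbidding then wins at a price above your value.
$2470: above both → same outcome either way.
$2281: inside the interval → strictly worse (loss $203).
$2498: above both → same outcome either way.
$2304: inside the interval → strictly worse (loss $226).
$2321: inside the interval → strictly worse (loss $243).
$2373: inside the interval → strictly worse (loss $295).
$2390: inside the interval → strictly worse (loss $312).
$2196: inside the interval → strictly worse (loss $118).
Count: 6.

6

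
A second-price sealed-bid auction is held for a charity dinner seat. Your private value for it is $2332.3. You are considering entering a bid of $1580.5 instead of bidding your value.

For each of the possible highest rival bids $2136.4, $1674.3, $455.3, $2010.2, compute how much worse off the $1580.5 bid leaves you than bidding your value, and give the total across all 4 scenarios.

$1176

The deviation costs you only when the competing bid falls strictly between $1580.5 and $2332.3; elsewhere both bids give the same outcome.
$2136.4: truthful payoff $195.9, deviation payoff $0 → loss $195.9.
$1674.3: truthful payoff $658, deviation payoff $0 → loss $658.
$455.3: outcomes coincide → loss $0.
$2010.2: truthful payoff $322.1, deviation payoff $0 → loss $322.1.
Total loss = $195.9 + $658 + $322.1 = $1176.
Because the price is fixed by the runner-up's bid, deviating from your value can only change a good outcome into a bad one — never the reverse.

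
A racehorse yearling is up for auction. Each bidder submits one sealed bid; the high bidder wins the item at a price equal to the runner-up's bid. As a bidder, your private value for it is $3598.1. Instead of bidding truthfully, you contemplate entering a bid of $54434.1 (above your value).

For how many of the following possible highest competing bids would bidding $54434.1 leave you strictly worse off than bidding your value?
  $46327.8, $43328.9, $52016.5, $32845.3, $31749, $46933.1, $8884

7

The deviation hurts exactly when the highest competing bid lies strictly between $3598.1 and $54434.1 — overbidding then wins at a price above your value.
$46327.8: inside the interval → strictly worse (loss $42729.7).
$43328.9: inside the interval → strictly worse (loss $39730.8).
$52016.5: inside the interval → strictly worse (loss $48418.4).
$32845.3: inside the interval → strictly worse (loss $29247.2).
$31749: inside the interval → strictly worse (loss $28150.9).
$46933.1: inside the interval → strictly worse (loss $43335).
$8884: inside the interval → strictly worse (loss $5285.9).
Count: 7.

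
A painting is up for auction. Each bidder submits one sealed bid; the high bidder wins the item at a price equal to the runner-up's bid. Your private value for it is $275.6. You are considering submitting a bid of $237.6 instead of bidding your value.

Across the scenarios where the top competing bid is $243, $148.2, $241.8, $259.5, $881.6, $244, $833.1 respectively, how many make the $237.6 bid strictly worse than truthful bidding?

4

The deviation hurts exactly when the highest competing bid lies strictly between $237.6 and $275.6 — underbidding then forfeits a profitable win.
$243: inside the interval → strictly worse (loss $32.6).
$148.2: below both → same outcome either way.
$241.8: inside the interval → strictly worse (loss $33.8).
$259.5: inside the interval → strictly worse (loss $16.1).
$881.6: above both → same outcome either way.
$244: inside the interval → strictly worse (loss $31.6).
$833.1: above both → same outcome either way.
Count: 4.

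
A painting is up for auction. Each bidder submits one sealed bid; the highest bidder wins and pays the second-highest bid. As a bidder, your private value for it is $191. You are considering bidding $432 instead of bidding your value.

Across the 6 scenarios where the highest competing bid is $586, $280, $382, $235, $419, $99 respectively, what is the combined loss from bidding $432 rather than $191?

$552

The deviation costs you only when the competing bid falls strictly between $191 and $432; elsewhere both bids give the same outcome.
$586: outcomes coincide → loss $0.
$280: truthful payoff $0, deviation payoff −$89 → loss $89.
$382: truthful payoff $0, deviation payoff −$191 → loss $191.
$235: truthful payoff $0, deviation payoff −$44 → loss $44.
$419: truthful payoff $0, deviation payoff −$228 → loss $228.
$99: outcomes coincide → loss $0.
Total loss = $89 + $191 + $44 + $228 = $552.
Because the price is fixed by the runner-up's bid, deviating from your value can only change a good outcome into a bad one — never the reverse.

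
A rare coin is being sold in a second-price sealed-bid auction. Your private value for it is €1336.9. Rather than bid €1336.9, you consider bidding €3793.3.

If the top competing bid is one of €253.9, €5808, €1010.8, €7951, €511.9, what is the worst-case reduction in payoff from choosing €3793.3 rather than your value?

€0

€253.9: same outcome either way → loss €0.
€5808: same outcome either way → loss €0.
€1010.8: same outcome either way → loss €0.
€7951: same outcome either way → loss €0.
€511.9: same outcome either way → loss €0.
Maximum loss: €0.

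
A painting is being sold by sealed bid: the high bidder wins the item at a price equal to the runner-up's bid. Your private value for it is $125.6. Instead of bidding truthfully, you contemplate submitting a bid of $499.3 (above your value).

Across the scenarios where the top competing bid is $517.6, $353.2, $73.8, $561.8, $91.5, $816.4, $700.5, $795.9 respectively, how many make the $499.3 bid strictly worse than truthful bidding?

The deviation hurts exactly when the highest competing bid lies strictly between $125.6 and $499.3 — overbidding then wins at a price above your value.
$517.6: above both → same outcome either way.
$353.2: inside the interval → strictly worse (loss $227.6).
$73.8: below both → same outcome either way.
$561.8: above both → same outcome either way.
$91.5: below both → same outcome either way.
$816.4: above both → same outcome either way.
$700.5: above both → same outcome either way.
$795.9: above both → same outcome either way.
Count: 1.

1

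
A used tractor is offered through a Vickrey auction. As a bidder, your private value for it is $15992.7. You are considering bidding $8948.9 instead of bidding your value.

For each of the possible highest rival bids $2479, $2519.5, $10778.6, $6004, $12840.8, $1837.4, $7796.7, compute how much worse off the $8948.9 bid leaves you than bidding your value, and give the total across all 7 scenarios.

$8366

The deviation costs you only when the competing bid falls strictly between $8948.9 and $15992.7; elsewhere both bids give the same outcome.
$2479: outcomes coincide → loss $0.
$2519.5: outcomes coincide → loss $0.
$10778.6: truthful payoff $5214.1, deviation payoff $0 → loss $5214.1.
$6004: outcomes coincide → loss $0.
$12840.8: truthful payoff $3151.9, deviation payoff $0 → loss $3151.9.
$1837.4: outcomes coincide → loss $0.
$7796.7: outcomes coincide → loss $0.
Total loss = $5214.1 + $3151.9 = $8366.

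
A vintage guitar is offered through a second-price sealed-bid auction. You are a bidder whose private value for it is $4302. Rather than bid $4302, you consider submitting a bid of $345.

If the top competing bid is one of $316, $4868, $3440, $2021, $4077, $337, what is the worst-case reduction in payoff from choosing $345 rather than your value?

$316: same outcome either way → loss $0.
$4868: same outcome either way → loss $0.
$3440: truthful gives $862, deviation gives $0 → loss $862.
$2021: truthful gives $2281, deviation gives $0 → loss $2281.
$4077: truthful gives $225, deviation gives $0 → loss $225.
$337: same outcome either way → loss $0.
Maximum loss: $2281.

$2281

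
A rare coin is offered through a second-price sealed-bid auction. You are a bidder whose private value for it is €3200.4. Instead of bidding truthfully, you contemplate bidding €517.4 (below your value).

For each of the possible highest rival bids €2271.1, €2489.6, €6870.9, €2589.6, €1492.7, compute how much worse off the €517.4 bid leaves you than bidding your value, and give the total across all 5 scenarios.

€3958.6

The deviation costs you only when the competing bid falls strictly between €517.4 and €3200.4; elsewhere both bids give the same outcome.
€2271.1: truthful payoff €929.3, deviation payoff €0 → loss €929.3.
€2489.6: truthful payoff €710.8, deviation payoff €0 → loss €710.8.
€6870.9: outcomes coincide → loss €0.
€2589.6: truthful payoff €610.8, deviation payoff €0 → loss €610.8.
€1492.7: truthful payoff €1707.7, deviation payoff €0 → loss €1707.7.
Total loss = €929.3 + €710.8 + €610.8 + €1707.7 = €3958.6.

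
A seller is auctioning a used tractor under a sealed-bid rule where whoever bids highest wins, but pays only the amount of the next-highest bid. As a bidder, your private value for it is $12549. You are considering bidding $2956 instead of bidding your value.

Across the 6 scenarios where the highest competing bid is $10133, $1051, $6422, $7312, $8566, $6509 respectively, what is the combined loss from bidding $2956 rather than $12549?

$23803

The deviation costs you only when the competing bid falls strictly between $2956 and $12549; elsewhere both bids give the same outcome.
$10133: truthful payoff $2416, deviation payoff $0 → loss $2416.
$1051: outcomes coincide → loss $0.
$6422: truthful payoff $6127, deviation payoff $0 → loss $6127.
$7312: truthful payoff $5237, deviation payoff $0 → loss $5237.
$8566: truthful payoff $3983, deviation payoff $0 → loss $3983.
$6509: truthful payoff $6040, deviation payoff $0 → loss $6040.
Total loss = $2416 + $6127 + $5237 + $3983 + $6040 = $23803.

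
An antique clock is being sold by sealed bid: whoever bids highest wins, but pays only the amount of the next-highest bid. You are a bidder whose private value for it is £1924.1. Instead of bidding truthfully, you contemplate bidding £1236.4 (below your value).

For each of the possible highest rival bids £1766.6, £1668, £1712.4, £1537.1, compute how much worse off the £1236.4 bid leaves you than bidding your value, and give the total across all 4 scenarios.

£1012.3

The deviation costs you only when the competing bid falls strictly between £1236.4 and £1924.1; elsewhere both bids give the same outcome.
£1766.6: truthful payoff £157.5, deviation payoff £0 → loss £157.5.
£1668: truthful payoff £256.1, deviation payoff £0 → loss £256.1.
£1712.4: truthful payoff £211.7, deviation payoff £0 → loss £211.7.
£1537.1: truthful payoff £387, deviation payoff £0 → loss £387.
Total loss = £157.5 + £256.1 + £211.7 + £387 = £1012.3.
In a second-price auction your bid sets only whether you win, not what you pay, so bidding your true value is weakly dominant.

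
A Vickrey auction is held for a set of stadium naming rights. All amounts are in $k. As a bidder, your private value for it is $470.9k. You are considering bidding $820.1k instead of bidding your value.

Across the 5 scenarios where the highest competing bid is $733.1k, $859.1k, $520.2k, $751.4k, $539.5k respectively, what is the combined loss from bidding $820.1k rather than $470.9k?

$660.6k

The deviation costs you only when the competing bid falls strictly between $470.9k and $820.1k; elsewhere both bids give the same outcome.
$733.1k: truthful payoff $0k, deviation payoff −$262.2k → loss $262.2k.
$859.1k: outcomes coincide → loss $0k.
$520.2k: truthful payoff $0k, deviation payoff −$49.3k → loss $49.3k.
$751.4k: truthful payoff $0k, deviation payoff −$280.5k → loss $280.5k.
$539.5k: truthful payoff $0k, deviation payoff −$68.6k → loss $68.6k.
Total loss = $262.2k + $49.3k + $280.5k + $68.6k = $660.6k.
In a second-price auction your bid sets only whether you win, not what you pay, so bidding your true value is weakly dominant.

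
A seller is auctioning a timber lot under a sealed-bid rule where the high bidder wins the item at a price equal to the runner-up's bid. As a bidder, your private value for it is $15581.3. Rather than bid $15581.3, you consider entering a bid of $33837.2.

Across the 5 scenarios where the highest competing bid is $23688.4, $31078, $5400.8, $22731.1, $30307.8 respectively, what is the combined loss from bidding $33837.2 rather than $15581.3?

$45480.1

The deviation costs you only when the competing bid falls strictly between $15581.3 and $33837.2; elsewhere both bids give the same outcome.
$23688.4: truthful payoff $0, deviation payoff −$8107.1 → loss $8107.1.
$31078: truthful payoff $0, deviation payoff −$15496.7 → loss $15496.7.
$5400.8: outcomes coincide → loss $0.
$22731.1: truthful payoff $0, deviation payoff −$7149.8 → loss $7149.8.
$30307.8: truthful payoff $0, deviation payoff −$14726.5 → loss $14726.5.
Total loss = $8107.1 + $15496.7 + $7149.8 + $14726.5 = $45480.1.
In a second-price auction your bid sets only whether you win, not what you pay, so bidding your true value is weakly dominant.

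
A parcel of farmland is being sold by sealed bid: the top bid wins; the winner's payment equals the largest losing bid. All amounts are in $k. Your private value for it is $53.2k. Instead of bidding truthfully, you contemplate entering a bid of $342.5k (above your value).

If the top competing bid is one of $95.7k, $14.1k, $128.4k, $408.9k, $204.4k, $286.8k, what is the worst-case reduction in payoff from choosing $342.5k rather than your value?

$95.7k: truthful gives $0k, deviation gives −$42.5k → loss $42.5k.
$14.1k: same outcome either way → loss $0k.
$128.4k: truthful gives $0k, deviation gives −$75.2k → loss $75.2k.
$408.9k: same outcome either way → loss $0k.
$204.4k: truthful gives $0k, deviation gives −$151.2k → loss $151.2k.
$286.8k: truthful gives $0k, deviation gives −$233.6k → loss $233.6k.
Maximum loss: $233.6k.

$233.6k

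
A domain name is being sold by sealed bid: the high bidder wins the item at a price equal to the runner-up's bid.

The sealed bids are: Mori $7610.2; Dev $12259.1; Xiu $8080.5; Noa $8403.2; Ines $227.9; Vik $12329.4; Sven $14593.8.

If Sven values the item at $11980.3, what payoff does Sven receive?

−$349.1

Highest bid: Sven at $14593.8, so Sven wins.
Second-highest bid: Vik at $12329.4 — that is the price the winner pays.
Sven's payoff = value − price = $11980.3 − $12329.4 = −$349.1.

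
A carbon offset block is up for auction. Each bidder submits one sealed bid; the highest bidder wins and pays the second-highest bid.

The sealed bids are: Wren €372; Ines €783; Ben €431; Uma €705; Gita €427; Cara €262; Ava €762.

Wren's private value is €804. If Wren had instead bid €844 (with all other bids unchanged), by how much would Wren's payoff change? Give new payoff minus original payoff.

The highest bid among the other bidders is €783; Wren's bid doesn't change that.
Original bid €372: Wren is not highest (top rival bid is €783); payoff €0.
Alternative bid €844: Wren is highest, pays the top rival bid €783; payoff €804 − €783 = €21.
Change in payoff = €21 − (€0) = €21.

€21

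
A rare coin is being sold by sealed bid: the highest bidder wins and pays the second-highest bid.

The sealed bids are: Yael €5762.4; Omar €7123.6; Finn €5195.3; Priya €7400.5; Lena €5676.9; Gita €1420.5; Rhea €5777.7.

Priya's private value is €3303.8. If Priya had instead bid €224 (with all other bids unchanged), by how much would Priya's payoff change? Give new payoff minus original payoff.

€3819.8

The highest bid among the other bidders is €7123.6; Priya's bid doesn't change that.
Original bid €7400.5: Priya is highest, pays the top rival bid €7123.6; payoff €3303.8 − €7123.6 = −€3819.8.
Alternative bid €224: Priya is not highest (top rival bid is €7123.6); payoff €0.
Change in payoff = €0 − (−€3819.8) = €3819.8.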